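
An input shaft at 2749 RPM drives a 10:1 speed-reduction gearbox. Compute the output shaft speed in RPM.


omega_out = omega_in / N = 2749 / 10 = 274.9000

274.9000 RPM


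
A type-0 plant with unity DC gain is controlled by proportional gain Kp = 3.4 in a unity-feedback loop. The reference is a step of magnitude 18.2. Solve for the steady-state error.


e_ss = R/(1 + Kp) = 18.2/(1 + 3.4) = 18.2/4.4000 = 4.1364

4.1364


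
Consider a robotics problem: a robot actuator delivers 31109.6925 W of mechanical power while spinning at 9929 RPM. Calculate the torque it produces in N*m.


omega = 9929 * 2*pi/60 = 1039.762449 rad/s
tau = P / omega = 31109.6925 / 1039.762449 = 29.9200

29.9200 N*m


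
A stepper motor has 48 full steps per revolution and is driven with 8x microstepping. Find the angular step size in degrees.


step = 360/(48*8) = 360/384 = 0.9375

0.9375 degrees


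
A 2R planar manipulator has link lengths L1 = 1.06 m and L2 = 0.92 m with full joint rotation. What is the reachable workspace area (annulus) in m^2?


r_max = L1 + L2 = 1.9800, r_min = |L1 - L2| = 0.1400
A = pi*(r_max^2 - r_min^2) = pi*(3.9204 - 0.0196) = 12.2547

12.2547 m^2


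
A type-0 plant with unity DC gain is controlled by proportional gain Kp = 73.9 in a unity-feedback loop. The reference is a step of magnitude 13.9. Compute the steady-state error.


e_ss = R/(1 + Kp) = 13.9/(1 + 73.9) = 13.9/74.9000 = 0.1856

0.1856


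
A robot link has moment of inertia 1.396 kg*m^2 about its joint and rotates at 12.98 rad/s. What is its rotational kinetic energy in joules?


KE = (1/2)*I*omega^2 = 0.5*1.396*12.98^2 = 117.5993

117.5993 J


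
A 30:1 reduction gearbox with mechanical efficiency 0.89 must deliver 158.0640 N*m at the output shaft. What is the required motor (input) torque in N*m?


tau_in = tau_out / (N * eta) = 158.0640 / (30 * 0.89) = 5.9200

5.9200 N*m


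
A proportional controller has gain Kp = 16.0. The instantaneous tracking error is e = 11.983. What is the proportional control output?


u_P = Kp * e = 16.0 * 11.983 = 191.7280

191.7280


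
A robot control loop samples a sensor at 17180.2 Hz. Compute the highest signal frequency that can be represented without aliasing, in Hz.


f_max = f_s/2 = 17180.2/2 = 8590.1000

8590.1000 Hz


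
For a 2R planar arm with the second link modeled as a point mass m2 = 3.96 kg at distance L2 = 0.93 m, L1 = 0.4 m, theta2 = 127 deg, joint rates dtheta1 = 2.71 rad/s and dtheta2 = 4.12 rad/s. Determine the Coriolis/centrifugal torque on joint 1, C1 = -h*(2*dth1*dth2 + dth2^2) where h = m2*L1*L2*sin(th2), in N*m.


h = m2*L1*L2*sin(th2) = 3.96*0.4*0.93*sin(127 deg) = 1.176486
C1 = -h*(2*2.71*4.12 + 4.12^2) = -1.176486*39.3048 = -46.2415

-46.2415 N*m


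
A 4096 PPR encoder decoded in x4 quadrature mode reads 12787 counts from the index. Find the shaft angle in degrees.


angle = counts * 360 / (PPR*4) = 12787 * 360 / 16384 = 280.9644

280.9644 degrees


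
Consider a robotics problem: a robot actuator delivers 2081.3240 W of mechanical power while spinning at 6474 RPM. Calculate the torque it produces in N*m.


omega = 6474 * 2*pi/60 = 677.955695 rad/s
tau = P / omega = 2081.3240 / 677.955695 = 3.0700

3.0700 N*m


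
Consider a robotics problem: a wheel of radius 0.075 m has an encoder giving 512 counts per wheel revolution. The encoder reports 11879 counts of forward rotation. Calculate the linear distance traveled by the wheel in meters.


revs = 11879/512 = 23.201172
d = revs * 2*pi*r = 23.201172 * 2*pi*0.075 = 10.9333

10.9333 m


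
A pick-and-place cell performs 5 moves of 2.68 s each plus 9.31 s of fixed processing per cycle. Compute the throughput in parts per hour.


T_cycle = 5*2.68 + 9.31 = 22.7100 s
rate = 3600/T = 158.5205

158.5205 parts/hour


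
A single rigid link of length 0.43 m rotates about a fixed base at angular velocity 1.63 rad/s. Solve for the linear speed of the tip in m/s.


v = L*omega = 0.43 * 1.63 = 0.7009

0.7009 m/s


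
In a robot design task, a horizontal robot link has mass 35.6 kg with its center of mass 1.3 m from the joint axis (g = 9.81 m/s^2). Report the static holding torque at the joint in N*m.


tau = m*g*L = 35.6 * 9.81 * 1.3 = 454.0068

454.0068 N*m


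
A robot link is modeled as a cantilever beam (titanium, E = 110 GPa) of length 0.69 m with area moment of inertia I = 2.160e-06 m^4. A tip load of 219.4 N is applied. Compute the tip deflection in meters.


delta = F*L^3/(3*E*I) = 219.4*0.69^3/(3*1.100e+11*2.160e-06)
      = 72.0748746/712800 = 1.0112e-04

1.0112e-04 m


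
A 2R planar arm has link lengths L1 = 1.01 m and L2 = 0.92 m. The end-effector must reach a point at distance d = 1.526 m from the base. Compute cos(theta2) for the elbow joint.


cos(th2) = (d^2 - L1^2 - L2^2)/(2*L1*L2) = (1.526^2 - 1.01^2 - 0.92^2)/(2*1.01*0.92) = 0.2487

0.2487


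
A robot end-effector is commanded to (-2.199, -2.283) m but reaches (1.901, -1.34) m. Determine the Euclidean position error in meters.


dx = 1.901 - (-2.199) = 4.1000, dy = -1.34 - (-2.283) = 0.9430
err = sqrt(16.810000 + 0.889249) = 4.2070

4.2070 m


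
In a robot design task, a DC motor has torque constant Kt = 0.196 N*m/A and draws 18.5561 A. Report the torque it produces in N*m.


tau = Kt * I = 0.196*18.5561 = 3.6370

3.6370 N*m


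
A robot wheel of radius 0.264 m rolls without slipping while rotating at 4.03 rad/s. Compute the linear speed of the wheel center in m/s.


v = omega * r = 4.03 * 0.264 = 1.0639

1.0639 m/s


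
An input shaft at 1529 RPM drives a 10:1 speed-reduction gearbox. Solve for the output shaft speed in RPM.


omega_out = omega_in / N = 1529 / 10 = 152.9000

152.9000 RPM


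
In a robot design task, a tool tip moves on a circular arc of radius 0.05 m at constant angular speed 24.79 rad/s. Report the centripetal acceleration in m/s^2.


a_c = omega^2 * r = 24.79^2 * 0.05 = 30.7272

30.7272 m/s^2


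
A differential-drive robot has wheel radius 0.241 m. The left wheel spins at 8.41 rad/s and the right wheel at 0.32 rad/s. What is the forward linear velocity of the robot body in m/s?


v = r*(wR + wL)/2 = 0.241*(0.32 + 8.41)/2 = 1.0520

1.0520 m/s


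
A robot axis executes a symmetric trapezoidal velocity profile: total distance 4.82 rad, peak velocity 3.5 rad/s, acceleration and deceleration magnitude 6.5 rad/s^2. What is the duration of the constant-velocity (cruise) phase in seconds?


t_acc = v/a = 0.538462 s, d_acc = v^2/(2a) = 0.942308 rad each
d_cruise = 4.82 - 2*0.942308 = 2.935384 rad
t_cruise = d_cruise/v = 2.935384/3.5 = 0.8387

0.8387 s


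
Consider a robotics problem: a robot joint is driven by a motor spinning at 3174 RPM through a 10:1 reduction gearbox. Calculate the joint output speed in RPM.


omega_joint = omega_motor / N = 3174 / 10 = 317.4000

317.4000 RPM


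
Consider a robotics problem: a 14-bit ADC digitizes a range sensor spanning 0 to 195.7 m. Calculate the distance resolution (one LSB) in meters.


res = range / 2^n = 195.7/2^14 = 195.7/16384 = 0.0119

0.0119 m


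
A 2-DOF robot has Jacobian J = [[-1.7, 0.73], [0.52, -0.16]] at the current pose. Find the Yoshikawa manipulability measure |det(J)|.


det(J) = -1.7*-0.16 - (0.73)*(0.52) = -0.1076
|det(J)| = 0.1076

0.1076


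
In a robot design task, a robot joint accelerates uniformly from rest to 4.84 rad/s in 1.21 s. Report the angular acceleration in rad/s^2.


alpha = delta_omega / t = 4.84 / 1.21 = 4.0000

4.0000 rad/s^2


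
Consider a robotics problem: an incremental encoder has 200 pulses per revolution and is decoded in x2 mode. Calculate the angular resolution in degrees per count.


resolution = 360 / (PPR * 2) = 360 / 400 = 0.9000

0.9000 degrees


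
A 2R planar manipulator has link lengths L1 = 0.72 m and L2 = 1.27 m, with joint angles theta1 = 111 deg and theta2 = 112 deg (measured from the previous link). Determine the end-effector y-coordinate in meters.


y = L1*sin(th1) + L2*sin(th1+th2) = 0.72*sin(111 deg) + 1.27*sin(223 deg) = -0.1940

-0.1940 m


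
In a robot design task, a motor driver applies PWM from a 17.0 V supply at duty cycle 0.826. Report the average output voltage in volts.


V_avg = V_supply * D = 17.0*0.826 = 14.0420

14.0420 V


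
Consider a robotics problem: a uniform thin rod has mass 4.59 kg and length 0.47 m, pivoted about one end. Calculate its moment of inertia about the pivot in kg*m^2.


I = (1/3)*m*L^2 = (1/3)*4.59*0.47^2 = 0.3380

0.3380 kg*m^2


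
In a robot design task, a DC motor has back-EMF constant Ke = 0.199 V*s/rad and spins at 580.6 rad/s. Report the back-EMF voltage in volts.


V_emf = Ke * omega = 0.199*580.6 = 115.5394

115.5394 V


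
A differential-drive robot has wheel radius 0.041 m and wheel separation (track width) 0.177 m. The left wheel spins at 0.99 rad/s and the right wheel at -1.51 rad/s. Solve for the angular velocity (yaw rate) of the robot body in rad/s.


omega = r*(wR - wL)/L = 0.041*(-1.51 - (0.99))/0.177 = -0.5791

-0.5791 rad/s


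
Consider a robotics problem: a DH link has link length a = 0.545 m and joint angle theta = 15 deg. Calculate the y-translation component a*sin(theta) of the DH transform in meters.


a*sin(theta) = 0.545*sin(15 deg) = 0.1411

0.1411 m


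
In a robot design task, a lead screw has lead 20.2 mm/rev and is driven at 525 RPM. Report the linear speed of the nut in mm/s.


v = lead * (RPM/60) = 20.2*525/60 = 176.7500

176.7500 mm/s


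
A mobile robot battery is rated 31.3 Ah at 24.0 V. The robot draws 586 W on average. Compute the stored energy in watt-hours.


E = capacity * V = 31.3*24.0 = 751.2000

751.2000 Wh


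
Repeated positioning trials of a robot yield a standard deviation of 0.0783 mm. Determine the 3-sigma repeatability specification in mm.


repeatability = 3*sigma = 3*0.0783 = 0.2349

0.2349 mm


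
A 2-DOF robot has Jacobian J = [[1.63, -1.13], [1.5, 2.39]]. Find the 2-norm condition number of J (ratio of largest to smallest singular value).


JJ^T eigenvalues: trace(JJ^T) = 11.8959, det(JJ^T) = det(J)^2 = 31.25592649
s_max^2 = (11.8959 + sqrt(16.48873085))/2 = 7.97826591
s_min^2 = (11.8959 - sqrt(16.48873085))/2 = 3.91763409
kappa = s_max/s_min = sqrt(7.97826591/3.91763409) = 1.4271

1.4271


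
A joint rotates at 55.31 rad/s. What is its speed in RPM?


RPM = 55.31 * 60/(2*pi) = 528.1716

528.1716 RPM


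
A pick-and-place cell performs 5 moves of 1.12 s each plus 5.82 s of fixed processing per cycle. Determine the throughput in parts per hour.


T_cycle = 5*1.12 + 5.82 = 11.4200 s
rate = 3600/T = 315.2364

315.2364 parts/hour


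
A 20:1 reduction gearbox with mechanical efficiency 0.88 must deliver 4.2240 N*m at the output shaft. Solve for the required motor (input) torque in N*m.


tau_in = tau_out / (N * eta) = 4.2240 / (20 * 0.88) = 0.2400

0.2400 N*m


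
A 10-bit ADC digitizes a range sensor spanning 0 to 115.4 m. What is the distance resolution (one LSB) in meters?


res = range / 2^n = 115.4/2^10 = 115.4/1024 = 0.1127

0.1127 m


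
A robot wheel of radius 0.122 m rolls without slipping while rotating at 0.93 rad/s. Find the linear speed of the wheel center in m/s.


v = omega * r = 0.93 * 0.122 = 0.1135

0.1135 m/s


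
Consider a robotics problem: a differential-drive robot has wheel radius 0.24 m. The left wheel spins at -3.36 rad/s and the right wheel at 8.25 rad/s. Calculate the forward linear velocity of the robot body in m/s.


v = r*(wR + wL)/2 = 0.24*(8.25 + -3.36)/2 = 0.5868

0.5868 m/s


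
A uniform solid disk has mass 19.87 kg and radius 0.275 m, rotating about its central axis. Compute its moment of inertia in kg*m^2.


I = (1/2)*m*R^2 = 0.5*19.87*0.275^2 = 0.7513

0.7513 kg*m^2


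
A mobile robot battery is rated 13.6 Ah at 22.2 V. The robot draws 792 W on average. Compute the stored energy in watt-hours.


E = capacity * V = 13.6*22.2 = 301.9200

301.9200 Wh


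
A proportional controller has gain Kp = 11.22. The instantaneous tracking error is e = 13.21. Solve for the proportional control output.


u_P = Kp * e = 11.22 * 13.21 = 148.2162

148.2162


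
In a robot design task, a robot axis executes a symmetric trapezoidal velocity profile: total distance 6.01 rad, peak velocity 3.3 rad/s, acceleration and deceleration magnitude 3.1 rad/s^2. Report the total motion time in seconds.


t_acc = v/a = 3.3/3.1 = 1.064516 s
d_acc = v^2/(2a) = 1.756452 rad (each ramp)
d_cruise = 6.01 - 2*1.756452 = 2.497096 rad
t_cruise = 2.497096/3.3 = 0.756696 s
t_total = 2*1.064516 + 0.756696 = 2.8857

2.8857 s


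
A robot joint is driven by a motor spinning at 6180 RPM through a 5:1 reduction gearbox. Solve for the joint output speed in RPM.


omega_joint = omega_motor / N = 6180 / 5 = 1236.0000

1236.0000 RPM


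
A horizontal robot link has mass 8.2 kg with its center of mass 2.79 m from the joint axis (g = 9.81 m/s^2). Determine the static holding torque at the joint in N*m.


tau = m*g*L = 8.2 * 9.81 * 2.79 = 224.4332

224.4332 N*m


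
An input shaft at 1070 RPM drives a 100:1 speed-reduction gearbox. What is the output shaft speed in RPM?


omega_out = omega_in / N = 1070 / 100 = 10.7000

10.7000 RPM


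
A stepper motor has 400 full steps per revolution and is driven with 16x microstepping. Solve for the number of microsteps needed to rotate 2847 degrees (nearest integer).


step_size = 360/(400*16) = 360/6400 = 0.056250 deg
n = 2847/(360/6400) = 2847*6400/360 = 50613.3333 -> 50613

50613 steps


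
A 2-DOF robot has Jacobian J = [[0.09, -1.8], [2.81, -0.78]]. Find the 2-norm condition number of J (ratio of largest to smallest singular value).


JJ^T eigenvalues: trace(JJ^T) = 11.7526, det(JJ^T) = det(J)^2 = 24.87814884
s_max^2 = (11.7526 + sqrt(38.61101140))/2 = 8.98318797
s_min^2 = (11.7526 - sqrt(38.61101140))/2 = 2.76941203
kappa = s_max/s_min = sqrt(8.98318797/2.76941203) = 1.8010

1.8010


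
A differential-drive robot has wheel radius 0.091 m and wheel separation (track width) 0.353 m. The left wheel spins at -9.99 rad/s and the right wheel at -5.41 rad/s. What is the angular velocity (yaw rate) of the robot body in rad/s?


omega = r*(wR - wL)/L = 0.091*(-5.41 - (-9.99))/0.353 = 1.1807

1.1807 rad/s


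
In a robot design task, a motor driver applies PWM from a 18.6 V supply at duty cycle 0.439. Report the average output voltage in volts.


V_avg = V_supply * D = 18.6*0.439 = 8.1654

8.1654 V


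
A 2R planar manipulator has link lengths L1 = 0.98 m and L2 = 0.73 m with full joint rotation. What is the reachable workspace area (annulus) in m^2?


r_max = L1 + L2 = 1.7100, r_min = |L1 - L2| = 0.2500
A = pi*(r_max^2 - r_min^2) = pi*(2.9241 - 0.0625) = 8.9900

8.9900 m^2


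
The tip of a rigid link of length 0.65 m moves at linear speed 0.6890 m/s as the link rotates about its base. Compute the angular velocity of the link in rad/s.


omega = v / L = 0.6890 / 0.65 = 1.0600

1.0600 rad/s


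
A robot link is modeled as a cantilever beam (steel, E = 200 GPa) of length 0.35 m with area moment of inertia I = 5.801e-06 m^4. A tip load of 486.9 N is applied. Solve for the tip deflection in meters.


delta = F*L^3/(3*E*I) = 486.9*0.35^3/(3*2.000e+11*5.801e-06)
      = 20.8758375/3480600 = 5.9978e-06

5.9978e-06 m


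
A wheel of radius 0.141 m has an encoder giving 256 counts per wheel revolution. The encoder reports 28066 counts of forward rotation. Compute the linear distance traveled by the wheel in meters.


revs = 28066/256 = 109.632812
d = revs * 2*pi*r = 109.632812 * 2*pi*0.141 = 97.1269

97.1269 m


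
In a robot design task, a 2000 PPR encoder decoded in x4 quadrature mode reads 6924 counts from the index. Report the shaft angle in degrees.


angle = counts * 360 / (PPR*4) = 6924 * 360 / 8000 = 311.5800

311.5800 degrees


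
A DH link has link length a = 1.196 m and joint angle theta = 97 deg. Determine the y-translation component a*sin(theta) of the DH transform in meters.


a*sin(theta) = 1.196*sin(97 deg) = 1.1871

1.1871 m


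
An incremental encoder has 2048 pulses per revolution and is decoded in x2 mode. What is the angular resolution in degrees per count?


resolution = 360 / (PPR * 2) = 360 / 4096 = 0.0879

0.0879 degrees


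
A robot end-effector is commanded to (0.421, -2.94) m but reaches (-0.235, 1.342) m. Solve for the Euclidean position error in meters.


dx = -0.235 - (0.421) = -0.6560, dy = 1.342 - (-2.94) = 4.2820
err = sqrt(0.430336 + 18.335524) = 4.3320

4.3320 m


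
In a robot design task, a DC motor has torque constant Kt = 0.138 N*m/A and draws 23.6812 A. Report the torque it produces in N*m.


tau = Kt * I = 0.138*23.6812 = 3.2680

3.2680 N*m


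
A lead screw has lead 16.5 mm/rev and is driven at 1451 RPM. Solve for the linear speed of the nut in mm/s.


v = lead * (RPM/60) = 16.5*1451/60 = 399.0250

399.0250 mm/s


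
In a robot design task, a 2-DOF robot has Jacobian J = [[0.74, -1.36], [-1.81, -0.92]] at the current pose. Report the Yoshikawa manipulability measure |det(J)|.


det(J) = 0.74*-0.92 - (-1.36)*(-1.81) = -3.1424
|det(J)| = 3.1424

3.1424


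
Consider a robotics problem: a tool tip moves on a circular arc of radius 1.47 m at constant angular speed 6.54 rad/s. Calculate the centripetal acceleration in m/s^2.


a_c = omega^2 * r = 6.54^2 * 1.47 = 62.8743

62.8743 m/s^2


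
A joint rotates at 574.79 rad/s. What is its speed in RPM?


RPM = 574.79 * 60/(2*pi) = 5488.8402

5488.8402 RPM


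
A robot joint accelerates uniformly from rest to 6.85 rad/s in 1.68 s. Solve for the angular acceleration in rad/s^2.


alpha = delta_omega / t = 6.85 / 1.68 = 4.0774

4.0774 rad/s^2


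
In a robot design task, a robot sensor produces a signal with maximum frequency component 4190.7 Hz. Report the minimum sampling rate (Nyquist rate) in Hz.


f_s,min = 2*f_max = 2*4190.7 = 8381.4000

8381.4000 Hz


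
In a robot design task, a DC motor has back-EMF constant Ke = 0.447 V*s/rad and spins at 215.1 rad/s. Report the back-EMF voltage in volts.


V_emf = Ke * omega = 0.447*215.1 = 96.1497

96.1497 V


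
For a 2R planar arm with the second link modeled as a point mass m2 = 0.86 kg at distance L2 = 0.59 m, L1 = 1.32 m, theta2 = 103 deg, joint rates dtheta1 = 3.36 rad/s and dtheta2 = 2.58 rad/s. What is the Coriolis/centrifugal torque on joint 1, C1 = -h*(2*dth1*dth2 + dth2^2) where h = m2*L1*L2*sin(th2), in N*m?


h = m2*L1*L2*sin(th2) = 0.86*1.32*0.59*sin(103 deg) = 0.652602
C1 = -h*(2*3.36*2.58 + 2.58^2) = -0.652602*23.9940 = -15.6585

-15.6585 N*m


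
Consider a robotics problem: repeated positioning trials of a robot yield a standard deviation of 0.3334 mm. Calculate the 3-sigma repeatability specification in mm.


repeatability = 3*sigma = 3*0.3334 = 1.0002

1.0002 mm


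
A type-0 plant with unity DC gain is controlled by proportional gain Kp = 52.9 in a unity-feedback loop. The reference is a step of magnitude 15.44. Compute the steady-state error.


e_ss = R/(1 + Kp) = 15.44/(1 + 52.9) = 15.44/53.9000 = 0.2865

0.2865


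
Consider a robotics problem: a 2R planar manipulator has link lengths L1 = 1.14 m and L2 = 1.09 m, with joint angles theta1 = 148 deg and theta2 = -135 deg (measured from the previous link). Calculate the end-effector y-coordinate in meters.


y = L1*sin(th1) + L2*sin(th1+th2) = 1.14*sin(148 deg) + 1.09*sin(13 deg) = 0.8493

0.8493 m


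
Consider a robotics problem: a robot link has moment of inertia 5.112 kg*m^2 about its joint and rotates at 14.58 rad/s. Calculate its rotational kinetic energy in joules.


KE = (1/2)*I*omega^2 = 0.5*5.112*14.58^2 = 543.3453

543.3453 J


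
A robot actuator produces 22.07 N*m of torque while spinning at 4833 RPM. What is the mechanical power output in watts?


omega = 4833 * 2*pi/60 = 506.110576 rad/s
P = tau * omega = 22.07 * 506.110576 = 11169.8604

11169.8604 W


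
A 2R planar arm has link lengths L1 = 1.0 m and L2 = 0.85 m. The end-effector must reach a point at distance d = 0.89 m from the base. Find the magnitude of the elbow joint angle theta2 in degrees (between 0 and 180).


cos(th2) = (d^2 - L1^2 - L2^2)/(2*L1*L2) = (0.89^2 - 1.0^2 - 0.85^2)/(2*1.0*0.85) = -0.54729412
th2 = acos(-0.54729412) = 123.1816 deg

123.1816 degrees


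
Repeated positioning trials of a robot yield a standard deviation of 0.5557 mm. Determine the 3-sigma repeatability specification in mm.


repeatability = 3*sigma = 3*0.5557 = 1.6671

1.6671 mm


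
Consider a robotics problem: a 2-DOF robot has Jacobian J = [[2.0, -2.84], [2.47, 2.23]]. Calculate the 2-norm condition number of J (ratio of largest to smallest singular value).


JJ^T eigenvalues: trace(JJ^T) = 23.1394, det(JJ^T) = det(J)^2 = 131.67103504
s_max^2 = (23.1394 + sqrt(8.74769220))/2 = 13.04852489
s_min^2 = (23.1394 - sqrt(8.74769220))/2 = 10.09087511
kappa = s_max/s_min = sqrt(13.04852489/10.09087511) = 1.1371

1.1371


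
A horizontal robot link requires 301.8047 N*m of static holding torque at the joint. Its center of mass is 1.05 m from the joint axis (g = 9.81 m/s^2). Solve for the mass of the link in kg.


m = tau / (g*L) = 301.8047 / (9.81 * 1.05) = 29.3000

29.3000 kg


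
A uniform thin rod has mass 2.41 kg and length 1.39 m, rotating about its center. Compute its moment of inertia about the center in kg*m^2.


I = (1/12)*m*L^2 = (1/12)*2.41*1.39^2 = 0.3880

0.3880 kg*m^2


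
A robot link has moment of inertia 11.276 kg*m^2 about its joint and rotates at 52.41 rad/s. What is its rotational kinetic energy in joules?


KE = (1/2)*I*omega^2 = 0.5*11.276*52.41^2 = 15486.5041

15486.5041 J


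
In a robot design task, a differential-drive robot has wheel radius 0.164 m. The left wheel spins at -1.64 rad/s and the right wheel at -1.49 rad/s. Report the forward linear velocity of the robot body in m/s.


v = r*(wR + wL)/2 = 0.164*(-1.49 + -1.64)/2 = -0.2567

-0.2567 m/s


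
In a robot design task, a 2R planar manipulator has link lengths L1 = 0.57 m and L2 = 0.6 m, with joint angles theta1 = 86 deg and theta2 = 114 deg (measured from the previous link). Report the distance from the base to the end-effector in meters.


x = L1*cos(th1) + L2*cos(th1+th2) = -0.524054
y = L1*sin(th1) + L2*sin(th1+th2) = 0.363399
d = sqrt(x^2 + y^2) = sqrt(0.274633 + 0.132059) = 0.6377

0.6377 m


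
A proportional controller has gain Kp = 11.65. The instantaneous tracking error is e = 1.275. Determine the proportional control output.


u_P = Kp * e = 11.65 * 1.275 = 14.8537

14.8537


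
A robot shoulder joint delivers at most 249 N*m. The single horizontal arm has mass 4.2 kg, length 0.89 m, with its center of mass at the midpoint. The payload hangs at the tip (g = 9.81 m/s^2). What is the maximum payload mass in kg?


tau_arm = m_arm*g*(L/2) = 4.2*9.81*0.89/2 = 18.3349 N*m
tau_payload = tau_max - tau_arm = 249 - 18.3349 = 230.6651
m_payload = tau_payload / (g*L) = 230.6651 / (9.81*0.89) = 26.4194

26.4194 kg


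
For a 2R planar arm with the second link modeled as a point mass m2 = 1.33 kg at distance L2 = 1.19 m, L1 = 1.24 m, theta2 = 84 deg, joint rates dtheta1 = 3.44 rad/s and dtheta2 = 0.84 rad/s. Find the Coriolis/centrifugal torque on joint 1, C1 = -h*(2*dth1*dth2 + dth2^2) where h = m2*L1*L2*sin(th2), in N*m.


h = m2*L1*L2*sin(th2) = 1.33*1.24*1.19*sin(84 deg) = 1.951797
C1 = -h*(2*3.44*0.84 + 0.84^2) = -1.951797*6.4848 = -12.6570

-12.6570 N*m


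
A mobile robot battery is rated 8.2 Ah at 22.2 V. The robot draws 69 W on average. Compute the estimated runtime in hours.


E = 8.2*22.2 = 182.0400 Wh
t = E/P = 182.0400/69 = 2.6383

2.6383 hours


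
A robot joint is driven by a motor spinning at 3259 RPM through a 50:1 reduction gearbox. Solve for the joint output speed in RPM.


omega_joint = omega_motor / N = 3259 / 50 = 65.1800

65.1800 RPM


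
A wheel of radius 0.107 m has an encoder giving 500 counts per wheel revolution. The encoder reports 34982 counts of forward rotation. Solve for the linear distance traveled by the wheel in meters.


revs = 34982/500 = 69.964000
d = revs * 2*pi*r = 69.964000 * 2*pi*0.107 = 47.0369

47.0369 m


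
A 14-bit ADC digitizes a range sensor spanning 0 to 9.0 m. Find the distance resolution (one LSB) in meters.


res = range / 2^n = 9.0/2^14 = 9.0/16384 = 5.4932e-04

5.4932e-04 m


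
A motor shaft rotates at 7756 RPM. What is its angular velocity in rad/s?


omega = 7756 * 2*pi/60 = 812.2064

812.2064 rad/s


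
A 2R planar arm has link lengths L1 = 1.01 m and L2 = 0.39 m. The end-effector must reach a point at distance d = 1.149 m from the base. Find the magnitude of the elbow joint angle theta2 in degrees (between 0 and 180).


cos(th2) = (d^2 - L1^2 - L2^2)/(2*L1*L2) = (1.149^2 - 1.01^2 - 0.39^2)/(2*1.01*0.39) = 0.18786621
th2 = acos(0.18786621) = 79.1717 deg

79.1717 degrees


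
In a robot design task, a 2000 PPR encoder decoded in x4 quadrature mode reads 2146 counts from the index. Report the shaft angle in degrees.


angle = counts * 360 / (PPR*4) = 2146 * 360 / 8000 = 96.5700

96.5700 degrees


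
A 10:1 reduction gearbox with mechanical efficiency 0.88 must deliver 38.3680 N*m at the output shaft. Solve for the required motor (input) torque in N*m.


tau_in = tau_out / (N * eta) = 38.3680 / (10 * 0.88) = 4.3600

4.3600 N*m


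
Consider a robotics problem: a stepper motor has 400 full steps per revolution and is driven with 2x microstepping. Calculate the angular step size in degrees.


step = 360/(400*2) = 360/800 = 0.4500

0.4500 degrees


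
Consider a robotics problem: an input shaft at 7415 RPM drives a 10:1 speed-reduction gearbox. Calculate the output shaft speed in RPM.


omega_out = omega_in / N = 7415 / 10 = 741.5000

741.5000 RPM


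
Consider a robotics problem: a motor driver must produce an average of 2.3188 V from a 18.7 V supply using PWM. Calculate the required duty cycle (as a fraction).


D = V_avg/V_supply = 2.3188/18.7 = 0.1240

0.1240


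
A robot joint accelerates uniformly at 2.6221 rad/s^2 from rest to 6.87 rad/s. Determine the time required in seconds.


t = delta_omega / alpha = 6.87 / 2.6221 = 2.6200

2.6200 s


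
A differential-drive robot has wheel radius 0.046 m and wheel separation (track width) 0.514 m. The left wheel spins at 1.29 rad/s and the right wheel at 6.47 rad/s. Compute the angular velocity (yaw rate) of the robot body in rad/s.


omega = r*(wR - wL)/L = 0.046*(6.47 - (1.29))/0.514 = 0.4636

0.4636 rad/s


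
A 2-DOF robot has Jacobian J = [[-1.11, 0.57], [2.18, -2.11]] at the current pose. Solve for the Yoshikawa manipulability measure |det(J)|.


det(J) = -1.11*-2.11 - (0.57)*(2.18) = 1.0995
|det(J)| = 1.0995

1.0995


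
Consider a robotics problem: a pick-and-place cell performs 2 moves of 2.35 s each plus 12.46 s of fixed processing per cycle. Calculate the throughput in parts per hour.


T_cycle = 2*2.35 + 12.46 = 17.1600 s
rate = 3600/T = 209.7902

209.7902 parts/hour


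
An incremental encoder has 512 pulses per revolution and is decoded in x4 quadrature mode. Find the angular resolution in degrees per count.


resolution = 360 / (PPR * 4) = 360 / 2048 = 0.1758

0.1758 degrees


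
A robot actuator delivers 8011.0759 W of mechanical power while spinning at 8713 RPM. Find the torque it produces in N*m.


omega = 8713 * 2*pi/60 = 912.423226 rad/s
tau = P / omega = 8011.0759 / 912.423226 = 8.7800

8.7800 N*m


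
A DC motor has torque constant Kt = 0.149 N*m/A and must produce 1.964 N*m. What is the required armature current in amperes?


I = tau / Kt = 1.964/0.149 = 13.1812

13.1812 A


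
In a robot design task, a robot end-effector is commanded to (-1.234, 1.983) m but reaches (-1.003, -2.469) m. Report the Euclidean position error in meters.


dx = -1.003 - (-1.234) = 0.2310, dy = -2.469 - (1.983) = -4.4520
err = sqrt(0.053361 + 19.820304) = 4.4580

4.4580 m


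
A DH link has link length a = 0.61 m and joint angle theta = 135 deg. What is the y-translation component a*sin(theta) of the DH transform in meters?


a*sin(theta) = 0.61*sin(135 deg) = 0.4313

0.4313 m


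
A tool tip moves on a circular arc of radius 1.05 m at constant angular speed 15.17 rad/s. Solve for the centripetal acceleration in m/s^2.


a_c = omega^2 * r = 15.17^2 * 1.05 = 241.6353

241.6353 m/s^2


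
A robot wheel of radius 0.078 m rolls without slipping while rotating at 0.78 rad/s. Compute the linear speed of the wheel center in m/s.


v = omega * r = 0.78 * 0.078 = 0.0608

0.0608 m/s


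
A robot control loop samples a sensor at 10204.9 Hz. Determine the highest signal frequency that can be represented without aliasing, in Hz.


f_max = f_s/2 = 10204.9/2 = 5102.4500

5102.4500 Hz


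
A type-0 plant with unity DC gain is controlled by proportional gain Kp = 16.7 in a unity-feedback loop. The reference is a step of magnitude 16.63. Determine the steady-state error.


e_ss = R/(1 + Kp) = 16.63/(1 + 16.7) = 16.63/17.7000 = 0.9395

0.9395


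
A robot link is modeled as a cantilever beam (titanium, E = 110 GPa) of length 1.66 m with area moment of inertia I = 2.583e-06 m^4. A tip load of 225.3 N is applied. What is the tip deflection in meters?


delta = F*L^3/(3*E*I) = 225.3*1.66^3/(3*1.100e+11*2.583e-06)
      = 1030.5888888/852390 = 0.0012

0.0012 m


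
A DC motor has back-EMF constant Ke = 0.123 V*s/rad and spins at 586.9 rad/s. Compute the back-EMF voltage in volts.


V_emf = Ke * omega = 0.123*586.9 = 72.1887

72.1887 V


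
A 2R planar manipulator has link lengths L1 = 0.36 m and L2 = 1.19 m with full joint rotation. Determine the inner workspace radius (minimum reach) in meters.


r_min = |L1 - L2| = |0.36 - 1.19| = 0.8300

0.8300 m


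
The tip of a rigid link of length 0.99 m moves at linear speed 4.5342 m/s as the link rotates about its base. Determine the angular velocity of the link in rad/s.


omega = v / L = 4.5342 / 0.99 = 4.5800

4.5800 rad/s


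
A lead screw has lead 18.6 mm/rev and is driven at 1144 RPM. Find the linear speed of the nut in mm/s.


v = lead * (RPM/60) = 18.6*1144/60 = 354.6400

354.6400 mm/s


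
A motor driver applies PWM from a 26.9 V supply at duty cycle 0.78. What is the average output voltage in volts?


V_avg = V_supply * D = 26.9*0.78 = 20.9820

20.9820 V


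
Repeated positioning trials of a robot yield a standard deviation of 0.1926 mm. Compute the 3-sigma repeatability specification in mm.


repeatability = 3*sigma = 3*0.1926 = 0.5778

0.5778 mm


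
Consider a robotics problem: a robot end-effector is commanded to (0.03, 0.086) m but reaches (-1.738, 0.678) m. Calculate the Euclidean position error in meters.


dx = -1.738 - (0.03) = -1.7680, dy = 0.678 - (0.086) = 0.5920
err = sqrt(3.125824 + 0.350464) = 1.8645

1.8645 m


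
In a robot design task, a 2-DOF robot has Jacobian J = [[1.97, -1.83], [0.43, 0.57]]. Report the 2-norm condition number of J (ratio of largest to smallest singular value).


JJ^T eigenvalues: trace(JJ^T) = 7.7396, det(JJ^T) = det(J)^2 = 3.64733604
s_max^2 = (7.7396 + sqrt(45.31206400))/2 = 7.23551181
s_min^2 = (7.7396 - sqrt(45.31206400))/2 = 0.50408819
kappa = s_max/s_min = sqrt(7.23551181/0.50408819) = 3.7886

3.7886


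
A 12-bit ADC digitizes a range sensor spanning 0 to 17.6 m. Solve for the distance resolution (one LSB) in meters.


res = range / 2^n = 17.6/2^12 = 17.6/4096 = 0.0043

0.0043 m


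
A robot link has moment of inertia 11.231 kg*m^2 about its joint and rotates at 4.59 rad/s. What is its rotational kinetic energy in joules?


KE = (1/2)*I*omega^2 = 0.5*11.231*4.59^2 = 118.3079

118.3079 J


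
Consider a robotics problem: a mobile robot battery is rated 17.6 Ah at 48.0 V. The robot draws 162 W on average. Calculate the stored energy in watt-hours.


E = capacity * V = 17.6*48.0 = 844.8000

844.8000 Wh


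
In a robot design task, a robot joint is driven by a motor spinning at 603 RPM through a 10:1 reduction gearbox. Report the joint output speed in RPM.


omega_joint = omega_motor / N = 603 / 10 = 60.3000

60.3000 RPM


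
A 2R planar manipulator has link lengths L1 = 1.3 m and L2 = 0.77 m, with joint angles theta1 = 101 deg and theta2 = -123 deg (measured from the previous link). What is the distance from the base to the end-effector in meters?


x = L1*cos(th1) + L2*cos(th1+th2) = 0.465880
y = L1*sin(th1) + L2*sin(th1+th2) = 0.987668
d = sqrt(x^2 + y^2) = sqrt(0.217044 + 0.975488) = 1.0920

1.0920 m


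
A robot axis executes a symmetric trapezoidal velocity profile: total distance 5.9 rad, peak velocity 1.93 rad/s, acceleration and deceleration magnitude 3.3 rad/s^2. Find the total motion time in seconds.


t_acc = v/a = 1.93/3.3 = 0.584848 s
d_acc = v^2/(2a) = 0.564379 rad (each ramp)
d_cruise = 5.9 - 2*0.564379 = 4.771242 rad
t_cruise = 4.771242/1.93 = 2.472146 s
t_total = 2*0.584848 + 2.472146 = 3.6418

3.6418 s


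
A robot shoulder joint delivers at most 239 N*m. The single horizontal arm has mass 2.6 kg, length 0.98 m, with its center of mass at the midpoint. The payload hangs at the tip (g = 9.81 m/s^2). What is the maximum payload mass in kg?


tau_arm = m_arm*g*(L/2) = 2.6*9.81*0.98/2 = 12.4979 N*m
tau_payload = tau_max - tau_arm = 239 - 12.4979 = 226.5021
m_payload = tau_payload / (g*L) = 226.5021 / (9.81*0.98) = 23.5601

23.5601 kg


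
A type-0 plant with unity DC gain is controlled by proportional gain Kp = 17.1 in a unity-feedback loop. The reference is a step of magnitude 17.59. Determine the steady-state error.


e_ss = R/(1 + Kp) = 17.59/(1 + 17.1) = 17.59/18.1000 = 0.9718

0.9718


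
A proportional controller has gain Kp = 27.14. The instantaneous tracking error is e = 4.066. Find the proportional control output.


u_P = Kp * e = 27.14 * 4.066 = 110.3512

110.3512


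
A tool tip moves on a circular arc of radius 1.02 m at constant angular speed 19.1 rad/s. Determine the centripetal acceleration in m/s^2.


a_c = omega^2 * r = 19.1^2 * 1.02 = 372.1062

372.1062 m/s^2


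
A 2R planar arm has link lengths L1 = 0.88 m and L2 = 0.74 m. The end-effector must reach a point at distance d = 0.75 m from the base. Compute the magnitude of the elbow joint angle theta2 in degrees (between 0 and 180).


cos(th2) = (d^2 - L1^2 - L2^2)/(2*L1*L2) = (0.75^2 - 0.88^2 - 0.74^2)/(2*0.88*0.74) = -0.58315418
th2 = acos(-0.58315418) = 125.6727 deg

125.6727 degrees


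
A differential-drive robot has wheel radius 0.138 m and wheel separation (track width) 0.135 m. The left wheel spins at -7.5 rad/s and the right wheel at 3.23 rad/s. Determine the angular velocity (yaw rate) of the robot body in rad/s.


omega = r*(wR - wL)/L = 0.138*(3.23 - (-7.5))/0.135 = 10.9684

10.9684 rad/s


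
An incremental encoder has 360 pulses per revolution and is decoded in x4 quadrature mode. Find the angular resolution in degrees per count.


resolution = 360 / (PPR * 4) = 360 / 1440 = 0.2500

0.2500 degrees


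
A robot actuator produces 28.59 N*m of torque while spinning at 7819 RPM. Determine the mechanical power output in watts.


omega = 7819 * 2*pi/60 = 818.803765 rad/s
P = tau * omega = 28.59 * 818.803765 = 23409.5996

23409.5996 W


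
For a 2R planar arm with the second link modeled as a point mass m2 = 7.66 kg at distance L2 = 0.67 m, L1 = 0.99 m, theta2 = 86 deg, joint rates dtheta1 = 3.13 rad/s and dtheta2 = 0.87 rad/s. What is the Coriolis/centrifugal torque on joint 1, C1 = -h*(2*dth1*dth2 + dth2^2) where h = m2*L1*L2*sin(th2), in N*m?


h = m2*L1*L2*sin(th2) = 7.66*0.99*0.67*sin(86 deg) = 5.068501
C1 = -h*(2*3.13*0.87 + 0.87^2) = -5.068501*6.2031 = -31.4404

-31.4404 N*m


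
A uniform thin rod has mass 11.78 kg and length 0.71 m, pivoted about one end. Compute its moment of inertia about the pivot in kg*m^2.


I = (1/3)*m*L^2 = (1/3)*11.78*0.71^2 = 1.9794

1.9794 kg*m^2


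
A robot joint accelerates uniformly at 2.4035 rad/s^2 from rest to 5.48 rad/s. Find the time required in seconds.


t = delta_omega / alpha = 5.48 / 2.4035 = 2.2800

2.2800 s


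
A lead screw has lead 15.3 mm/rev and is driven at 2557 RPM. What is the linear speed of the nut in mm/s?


v = lead * (RPM/60) = 15.3*2557/60 = 652.0350

652.0350 mm/s


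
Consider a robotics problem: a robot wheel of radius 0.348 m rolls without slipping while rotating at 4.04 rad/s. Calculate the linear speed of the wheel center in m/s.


v = omega * r = 4.04 * 0.348 = 1.4059

1.4059 m/s


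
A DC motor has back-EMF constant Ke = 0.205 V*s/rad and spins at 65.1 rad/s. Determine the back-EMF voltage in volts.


V_emf = Ke * omega = 0.205*65.1 = 13.3455

13.3455 V


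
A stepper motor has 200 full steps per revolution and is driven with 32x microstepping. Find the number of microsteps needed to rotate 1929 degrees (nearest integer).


step_size = 360/(200*32) = 360/6400 = 0.056250 deg
n = 1929/(360/6400) = 1929*6400/360 = 34293.3333 -> 34293

34293 steps


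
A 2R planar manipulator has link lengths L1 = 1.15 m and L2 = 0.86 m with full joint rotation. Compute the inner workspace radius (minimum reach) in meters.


r_min = |L1 - L2| = |1.15 - 0.86| = 0.2900

0.2900 m


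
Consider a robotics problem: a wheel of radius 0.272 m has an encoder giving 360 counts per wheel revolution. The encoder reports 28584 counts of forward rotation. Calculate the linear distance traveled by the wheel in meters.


revs = 28584/360 = 79.400000
d = revs * 2*pi*r = 79.400000 * 2*pi*0.272 = 135.6967

135.6967 m


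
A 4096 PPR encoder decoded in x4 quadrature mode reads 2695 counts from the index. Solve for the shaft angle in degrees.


angle = counts * 360 / (PPR*4) = 2695 * 360 / 16384 = 59.2163

59.2163 degrees


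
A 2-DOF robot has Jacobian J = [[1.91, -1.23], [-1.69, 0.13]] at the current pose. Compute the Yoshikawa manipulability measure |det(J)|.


det(J) = 1.91*0.13 - (-1.23)*(-1.69) = -1.8304
|det(J)| = 1.8304

1.8304


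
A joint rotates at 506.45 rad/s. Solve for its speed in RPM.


RPM = 506.45 * 60/(2*pi) = 4836.2413

4836.2413 RPM


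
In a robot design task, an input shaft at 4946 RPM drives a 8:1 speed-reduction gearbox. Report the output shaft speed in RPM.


omega_out = omega_in / N = 4946 / 8 = 618.2500

618.2500 RPM


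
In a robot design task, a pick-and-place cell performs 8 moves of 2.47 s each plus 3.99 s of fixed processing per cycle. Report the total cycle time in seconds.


T = 8*2.47 + 3.99 = 23.7500

23.7500 s


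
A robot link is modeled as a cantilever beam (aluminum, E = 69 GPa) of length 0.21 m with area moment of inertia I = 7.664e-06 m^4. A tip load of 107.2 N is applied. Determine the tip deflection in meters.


delta = F*L^3/(3*E*I) = 107.2*0.21^3/(3*6.900e+10*7.664e-06)
      = 0.9927792/1586448 = 6.2579e-07

6.2579e-07 m


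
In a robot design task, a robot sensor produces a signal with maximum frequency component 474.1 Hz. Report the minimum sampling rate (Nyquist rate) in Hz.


f_s,min = 2*f_max = 2*474.1 = 948.2000

948.2000 Hz


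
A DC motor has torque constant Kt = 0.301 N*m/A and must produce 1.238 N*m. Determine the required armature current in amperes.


I = tau / Kt = 1.238/0.301 = 4.1130

4.1130 A


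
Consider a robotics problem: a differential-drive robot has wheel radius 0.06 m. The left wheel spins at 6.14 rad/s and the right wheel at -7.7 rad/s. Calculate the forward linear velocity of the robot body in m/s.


v = r*(wR + wL)/2 = 0.06*(-7.7 + 6.14)/2 = -0.0468

-0.0468 m/s


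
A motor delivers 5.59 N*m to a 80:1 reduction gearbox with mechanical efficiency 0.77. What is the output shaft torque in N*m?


tau_out = tau_in * N * eta = 5.59 * 80 * 0.77 = 344.3440

344.3440 N*m
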